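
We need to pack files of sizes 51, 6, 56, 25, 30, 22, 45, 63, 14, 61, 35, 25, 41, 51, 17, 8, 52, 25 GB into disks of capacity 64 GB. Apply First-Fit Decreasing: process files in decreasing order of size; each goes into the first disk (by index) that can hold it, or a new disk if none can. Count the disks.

Sorted descending: 63, 61, 56, 52, 51, 51, 45, 41, 35, 30, 25, 25, 25, 22, 17, 14, 8, 6.
63 GB → disk 1 (remaining 1 GB)
61 GB → disk 2 (remaining 3 GB)
56 GB → disk 3 (remaining 8 GB)
52 GB → disk 4 (remaining 12 GB)
51 GB → disk 5 (remaining 13 GB)
51 GB → disk 6 (remaining 13 GB)
45 GB → disk 7 (remaining 19 GB)
41 GB → disk 8 (remaining 23 GB)
35 GB → disk 9 (remaining 29 GB)
30 GB → disk 10 (remaining 34 GB)
25 GB → disk 9 (remaining 4 GB)
25 GB → disk 10 (remaining 9 GB)
25 GB → disk 11 (remaining 39 GB)
22 GB → disk 8 (remaining 1 GB)
17 GB → disk 7 (remaining 2 GB)
14 GB → disk 11 (remaining 25 GB)
8 GB → disk 3 (remaining 0 GB)
6 GB → disk 4 (remaining 6 GB)

11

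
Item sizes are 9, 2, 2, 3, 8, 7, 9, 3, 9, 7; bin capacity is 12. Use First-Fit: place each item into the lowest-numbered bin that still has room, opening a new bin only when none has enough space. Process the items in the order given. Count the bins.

Put 9 in bin 1; 3 remain.
Put 2 in bin 1; 1 remain.
Put 2 in bin 2; 10 remain.
Put 3 in bin 2; 7 remain.
Put 8 in bin 3; 4 remain.
Put 7 in bin 2; 0 remain.
Put 9 in bin 4; 3 remain.
Put 3 in bin 3; 1 remain.
Put 9 in bin 5; 3 remain.
Put 7 in bin 6; 5 remain.

6 bins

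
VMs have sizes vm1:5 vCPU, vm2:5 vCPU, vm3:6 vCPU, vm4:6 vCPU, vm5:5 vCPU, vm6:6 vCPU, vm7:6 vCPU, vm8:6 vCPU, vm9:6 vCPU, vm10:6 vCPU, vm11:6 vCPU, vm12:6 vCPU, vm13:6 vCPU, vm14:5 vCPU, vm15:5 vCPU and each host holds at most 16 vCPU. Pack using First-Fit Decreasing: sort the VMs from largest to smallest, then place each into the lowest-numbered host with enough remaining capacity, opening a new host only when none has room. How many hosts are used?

Sorted descending: 6, 6, 6, 6, 6, 6, 6, 6, 6, 6, 5, 5, 5, 5, 5.
host 1: place 6 vCPU, 10 vCPU left
host 1: place 6 vCPU, 4 vCPU left
host 2: place 6 vCPU, 10 vCPU left
host 2: place 6 vCPU, 4 vCPU left
host 3: place 6 vCPU, 10 vCPU left
host 3: place 6 vCPU, 4 vCPU left
host 4: place 6 vCPU, 10 vCPU left
host 4: place 6 vCPU, 4 vCPU left
host 5: place 6 vCPU, 10 vCPU left
host 5: place 6 vCPU, 4 vCPU left
host 6: place 5 vCPU, 11 vCPU left
host 6: place 5 vCPU, 6 vCPU left
host 6: place 5 vCPU, 1 vCPU left
host 7: place 5 vCPU, 11 vCPU left
host 7: place 5 vCPU, 6 vCPU left

7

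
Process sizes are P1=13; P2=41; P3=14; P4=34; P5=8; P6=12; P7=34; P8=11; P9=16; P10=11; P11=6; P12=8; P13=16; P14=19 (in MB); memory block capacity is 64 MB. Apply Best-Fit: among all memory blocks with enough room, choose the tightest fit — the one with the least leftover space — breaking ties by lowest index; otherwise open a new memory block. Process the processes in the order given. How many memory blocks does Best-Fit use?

P1 (13 MB) → memory block 1 (remaining 51 MB)
P2 (41 MB) → memory block 1 (remaining 10 MB)
P3 (14 MB) → memory block 2 (remaining 50 MB)
P4 (34 MB) → memory block 2 (remaining 16 MB)
P5 (8 MB) → memory block 1 (remaining 2 MB)
P6 (12 MB) → memory block 2 (remaining 4 MB)
P7 (34 MB) → memory block 3 (remaining 30 MB)
P8 (11 MB) → memory block 3 (remaining 19 MB)
P9 (16 MB) → memory block 3 (remaining 3 MB)
P10 (11 MB) → memory block 4 (remaining 53 MB)
P11 (6 MB) → memory block 4 (remaining 47 MB)
P12 (8 MB) → memory block 4 (remaining 39 MB)
P13 (16 MB) → memory block 4 (remaining 23 MB)
P14 (19 MB) → memory block 4 (remaining 4 MB)

4 memory blocks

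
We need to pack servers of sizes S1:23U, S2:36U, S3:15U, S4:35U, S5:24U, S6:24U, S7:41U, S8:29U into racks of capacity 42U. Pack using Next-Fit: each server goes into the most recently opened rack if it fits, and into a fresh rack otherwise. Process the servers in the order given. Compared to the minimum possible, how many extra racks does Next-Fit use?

1

Next-Fit: [23] [36] [15] [35] [24] [24] [41] [29] → 8 racks.
7 servers exceed 21U (half the capacity), and no two of those can share a rack, so at least 7 racks are needed.
An optimal packing achieves that bound: [41] [36] [35] [29] [24,15] [24] [23] → 7 racks.
Excess: 8 − 7 = 1.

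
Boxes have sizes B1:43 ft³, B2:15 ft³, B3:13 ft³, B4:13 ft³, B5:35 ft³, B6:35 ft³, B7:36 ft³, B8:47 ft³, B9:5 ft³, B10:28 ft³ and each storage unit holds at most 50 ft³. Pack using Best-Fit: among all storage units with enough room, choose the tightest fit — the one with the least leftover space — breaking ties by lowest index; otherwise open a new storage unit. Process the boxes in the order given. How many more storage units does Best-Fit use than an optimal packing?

1

Best-Fit: [43,5] [15,13,13] [35] [35] [36] [47] [28] → 7 storage units.
Total size 270 ft³; any packing needs at least ⌈270/50⌉ = 6 storage units.
An optimal packing achieves that bound: [47] [43,5] [36,13] [35,15] [35,13] [28] → 6 storage units.
Excess: 7 − 6 = 1.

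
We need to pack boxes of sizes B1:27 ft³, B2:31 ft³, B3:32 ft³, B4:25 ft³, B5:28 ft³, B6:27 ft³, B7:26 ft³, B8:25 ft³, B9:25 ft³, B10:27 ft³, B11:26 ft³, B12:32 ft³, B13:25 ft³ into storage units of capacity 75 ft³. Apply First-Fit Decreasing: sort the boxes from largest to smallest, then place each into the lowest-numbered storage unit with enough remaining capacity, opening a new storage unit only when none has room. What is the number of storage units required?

Sorted descending: 32, 32, 31, 28, 27, 27, 27, 26, 26, 25, 25, 25, 25.
32 ft³ → storage unit 1 (remaining 43 ft³)
32 ft³ → storage unit 1 (remaining 11 ft³)
31 ft³ → storage unit 2 (remaining 44 ft³)
28 ft³ → storage unit 2 (remaining 16 ft³)
27 ft³ → storage unit 3 (remaining 48 ft³)
27 ft³ → storage unit 3 (remaining 21 ft³)
27 ft³ → storage unit 4 (remaining 48 ft³)
26 ft³ → storage unit 4 (remaining 22 ft³)
26 ft³ → storage unit 5 (remaining 49 ft³)
25 ft³ → storage unit 5 (remaining 24 ft³)
25 ft³ → storage unit 6 (remaining 50 ft³)
25 ft³ → storage unit 6 (remaining 25 ft³)
25 ft³ → storage unit 6 (remaining 0 ft³)

6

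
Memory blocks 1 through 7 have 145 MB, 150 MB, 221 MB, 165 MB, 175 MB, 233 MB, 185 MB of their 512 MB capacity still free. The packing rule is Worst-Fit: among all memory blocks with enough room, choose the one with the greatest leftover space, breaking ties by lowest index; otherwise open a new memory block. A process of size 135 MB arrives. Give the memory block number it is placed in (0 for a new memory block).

6

Memory blocks with room: memory block 1 (145 MB), memory block 2 (150 MB), memory block 3 (221 MB), memory block 4 (165 MB), memory block 5 (175 MB), memory block 6 (233 MB), memory block 7 (185 MB).
Most room is memory block 6 with 233 MB free.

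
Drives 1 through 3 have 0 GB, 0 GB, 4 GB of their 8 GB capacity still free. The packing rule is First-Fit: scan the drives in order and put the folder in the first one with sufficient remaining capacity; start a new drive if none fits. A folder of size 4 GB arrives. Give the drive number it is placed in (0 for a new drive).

Drives with room: drive 3 (4 GB).
The first with room is drive 3.

3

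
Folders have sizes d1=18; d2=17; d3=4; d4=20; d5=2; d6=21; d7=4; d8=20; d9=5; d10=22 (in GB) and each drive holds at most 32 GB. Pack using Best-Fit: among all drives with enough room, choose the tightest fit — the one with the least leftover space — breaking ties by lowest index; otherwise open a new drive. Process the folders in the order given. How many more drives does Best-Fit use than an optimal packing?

0

Best-Fit: [18,4,2,4] [17] [20] [21,5] [20] [22] → 6 drives.
6 folders exceed 16 GB (half the capacity), and no two of those can share a drive, so at least 6 drives are needed.
So 6 is already optimal.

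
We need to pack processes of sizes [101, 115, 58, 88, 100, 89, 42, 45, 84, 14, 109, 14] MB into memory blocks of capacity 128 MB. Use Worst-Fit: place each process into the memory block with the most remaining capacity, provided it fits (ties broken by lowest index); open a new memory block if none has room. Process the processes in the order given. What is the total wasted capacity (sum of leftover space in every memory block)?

Put 101 MB in memory block 1; 27 MB remain.
Put 115 MB in memory block 2; 13 MB remain.
Put 58 MB in memory block 3; 70 MB remain.
Put 88 MB in memory block 4; 40 MB remain.
Put 100 MB in memory block 5; 28 MB remain.
Put 89 MB in memory block 6; 39 MB remain.
Put 42 MB in memory block 3; 28 MB remain.
Put 45 MB in memory block 7; 83 MB remain.
Put 84 MB in memory block 8; 44 MB remain.
Put 14 MB in memory block 7; 69 MB remain.
Put 109 MB in memory block 9; 19 MB remain.
Put 14 MB in memory block 7; 55 MB remain.
9 memory blocks × 128 MB = 1152 MB; used 859 MB; unused 293 MB.

293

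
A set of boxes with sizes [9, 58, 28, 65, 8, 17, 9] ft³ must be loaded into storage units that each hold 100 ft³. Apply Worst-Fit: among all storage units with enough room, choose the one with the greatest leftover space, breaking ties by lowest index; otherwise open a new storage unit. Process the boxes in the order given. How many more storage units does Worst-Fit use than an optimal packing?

Worst-Fit: [9,58,28] [65,8,17,9] → 2 storage units.
Total size 194 ft³; any packing needs at least ⌈194/100⌉ = 2 storage units.
So 2 is already optimal.

0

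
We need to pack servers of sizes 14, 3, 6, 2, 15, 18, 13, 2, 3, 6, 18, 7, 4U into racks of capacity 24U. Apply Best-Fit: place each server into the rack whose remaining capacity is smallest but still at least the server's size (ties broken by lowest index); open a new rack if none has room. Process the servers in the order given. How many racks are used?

14U → rack 1 (remaining 10U)
3U → rack 1 (remaining 7U)
6U → rack 1 (remaining 1U)
2U → rack 2 (remaining 22U)
15U → rack 2 (remaining 7U)
18U → rack 3 (remaining 6U)
13U → rack 4 (remaining 11U)
2U → rack 3 (remaining 4U)
3U → rack 3 (remaining 1U)
6U → rack 2 (remaining 1U)
18U → rack 5 (remaining 6U)
7U → rack 4 (remaining 4U)
4U → rack 4 (remaining 0U)

5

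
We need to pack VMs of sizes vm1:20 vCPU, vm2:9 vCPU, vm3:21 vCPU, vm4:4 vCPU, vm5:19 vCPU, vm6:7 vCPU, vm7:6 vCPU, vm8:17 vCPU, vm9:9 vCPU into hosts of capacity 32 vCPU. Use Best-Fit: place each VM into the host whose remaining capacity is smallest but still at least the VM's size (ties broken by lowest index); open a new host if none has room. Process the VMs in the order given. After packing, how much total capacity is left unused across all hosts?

16

host 1: place vm1 (20 vCPU), 12 vCPU left
host 1: place vm2 (9 vCPU), 3 vCPU left
host 2: place vm3 (21 vCPU), 11 vCPU left
host 2: place vm4 (4 vCPU), 7 vCPU left
host 3: place vm5 (19 vCPU), 13 vCPU left
host 2: place vm6 (7 vCPU), 0 vCPU left
host 3: place vm7 (6 vCPU), 7 vCPU left
host 4: place vm8 (17 vCPU), 15 vCPU left
host 4: place vm9 (9 vCPU), 6 vCPU left
4 hosts × 32 vCPU = 128 vCPU; used 112 vCPU; unused 16 vCPU.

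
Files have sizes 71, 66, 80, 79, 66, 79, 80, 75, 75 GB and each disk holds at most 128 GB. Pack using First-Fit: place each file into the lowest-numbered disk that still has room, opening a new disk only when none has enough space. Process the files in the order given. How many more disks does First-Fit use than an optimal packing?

0

First-Fit: [71] [66] [80] [79] [66] [79] [80] [75] [75] → 9 disks.
9 files exceed 64 GB (half the capacity), and no two of those can share a disk, so at least 9 disks are needed.
So 9 is already optimal.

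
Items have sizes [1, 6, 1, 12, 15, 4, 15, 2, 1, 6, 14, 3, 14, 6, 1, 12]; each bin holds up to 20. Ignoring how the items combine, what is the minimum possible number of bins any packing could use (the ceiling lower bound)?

6

Total size = 1 + 6 + 1 + 12 + 15 + 4 + 15 + 2 + 1 + 6 + 14 + 3 + 14 + 6 + 1 + 12 = 113.
⌈113 / 20⌉ = 6.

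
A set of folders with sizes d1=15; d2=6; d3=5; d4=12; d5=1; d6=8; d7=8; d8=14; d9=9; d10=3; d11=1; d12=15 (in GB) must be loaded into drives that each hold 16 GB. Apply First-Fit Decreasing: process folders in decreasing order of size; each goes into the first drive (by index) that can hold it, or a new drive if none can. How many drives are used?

7

Sorted descending: 15, 15, 14, 12, 9, 8, 8, 6, 5, 3, 1, 1.
15 GB → drive 1 (remaining 1 GB)
15 GB → drive 2 (remaining 1 GB)
14 GB → drive 3 (remaining 2 GB)
12 GB → drive 4 (remaining 4 GB)
9 GB → drive 5 (remaining 7 GB)
8 GB → drive 6 (remaining 8 GB)
8 GB → drive 6 (remaining 0 GB)
6 GB → drive 5 (remaining 1 GB)
5 GB → drive 7 (remaining 11 GB)
3 GB → drive 4 (remaining 1 GB)
1 GB → drive 1 (remaining 0 GB)
1 GB → drive 2 (remaining 0 GB)
Final drives: [15,1] [15,1] [14] [12,3] [9,6] [8,8] [5].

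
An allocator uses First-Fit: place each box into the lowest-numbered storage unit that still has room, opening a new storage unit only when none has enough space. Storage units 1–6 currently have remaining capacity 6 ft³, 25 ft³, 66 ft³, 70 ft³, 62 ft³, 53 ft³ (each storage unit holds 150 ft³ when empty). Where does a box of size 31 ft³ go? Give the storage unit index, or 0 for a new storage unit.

3

Storage units with room: storage unit 3 (66 ft³), storage unit 4 (70 ft³), storage unit 5 (62 ft³), storage unit 6 (53 ft³).
The first with room is storage unit 3.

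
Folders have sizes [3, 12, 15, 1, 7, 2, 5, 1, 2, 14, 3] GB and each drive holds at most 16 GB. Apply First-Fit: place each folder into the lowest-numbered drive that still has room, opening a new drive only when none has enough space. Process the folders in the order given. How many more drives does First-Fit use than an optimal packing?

First-Fit: [3,12,1] [15,1] [7,2,5,2] [14] [3] → 5 drives.
Total size 65 GB; any packing needs at least ⌈65/16⌉ = 5 drives.
So 5 is already optimal.

0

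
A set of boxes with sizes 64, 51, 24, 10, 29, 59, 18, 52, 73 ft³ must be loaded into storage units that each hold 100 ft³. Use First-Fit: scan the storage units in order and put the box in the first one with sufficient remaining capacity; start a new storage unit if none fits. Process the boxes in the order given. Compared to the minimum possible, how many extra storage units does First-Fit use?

0

First-Fit: [64,24,10] [51,29,18] [59] [52] [73] → 5 storage units.
5 boxes exceed 50 ft³ (half the capacity), and no two of those can share a storage unit, so at least 5 storage units are needed.
So 5 is already optimal.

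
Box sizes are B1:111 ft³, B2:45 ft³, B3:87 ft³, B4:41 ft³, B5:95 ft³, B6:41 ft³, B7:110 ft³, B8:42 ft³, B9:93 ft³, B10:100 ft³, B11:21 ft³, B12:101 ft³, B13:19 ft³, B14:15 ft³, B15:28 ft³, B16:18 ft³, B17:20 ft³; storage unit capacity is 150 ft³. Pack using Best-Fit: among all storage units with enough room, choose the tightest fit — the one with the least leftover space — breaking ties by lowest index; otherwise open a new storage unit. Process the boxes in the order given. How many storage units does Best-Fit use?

8

Put B1 (111 ft³) in storage unit 1; 39 ft³ remain.
Put B2 (45 ft³) in storage unit 2; 105 ft³ remain.
Put B3 (87 ft³) in storage unit 2; 18 ft³ remain.
Put B4 (41 ft³) in storage unit 3; 109 ft³ remain.
Put B5 (95 ft³) in storage unit 3; 14 ft³ remain.
Put B6 (41 ft³) in storage unit 4; 109 ft³ remain.
Put B7 (110 ft³) in storage unit 5; 40 ft³ remain.
Put B8 (42 ft³) in storage unit 4; 67 ft³ remain.
Put B9 (93 ft³) in storage unit 6; 57 ft³ remain.
Put B10 (100 ft³) in storage unit 7; 50 ft³ remain.
Put B11 (21 ft³) in storage unit 1; 18 ft³ remain.
Put B12 (101 ft³) in storage unit 8; 49 ft³ remain.
Put B13 (19 ft³) in storage unit 5; 21 ft³ remain.
Put B14 (15 ft³) in storage unit 1; 3 ft³ remain.
Put B15 (28 ft³) in storage unit 8; 21 ft³ remain.
Put B16 (18 ft³) in storage unit 2; 0 ft³ remain.
Put B17 (20 ft³) in storage unit 5; 1 ft³ remain.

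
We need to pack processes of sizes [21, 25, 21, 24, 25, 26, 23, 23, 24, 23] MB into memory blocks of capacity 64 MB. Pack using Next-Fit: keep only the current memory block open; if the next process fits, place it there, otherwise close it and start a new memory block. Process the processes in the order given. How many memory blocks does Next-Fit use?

5

memory block 1: place 21 MB, 43 MB left
memory block 1: place 25 MB, 18 MB left
memory block 2: place 21 MB, 43 MB left
memory block 2: place 24 MB, 19 MB left
memory block 3: place 25 MB, 39 MB left
memory block 3: place 26 MB, 13 MB left
memory block 4: place 23 MB, 41 MB left
memory block 4: place 23 MB, 18 MB left
memory block 5: place 24 MB, 40 MB left
memory block 5: place 23 MB, 17 MB left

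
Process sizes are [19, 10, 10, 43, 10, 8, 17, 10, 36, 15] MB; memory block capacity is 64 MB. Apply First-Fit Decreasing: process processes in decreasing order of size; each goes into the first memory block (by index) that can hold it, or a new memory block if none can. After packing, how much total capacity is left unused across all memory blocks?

Sorted descending: 43, 36, 19, 17, 15, 10, 10, 10, 10, 8.
Put 43 MB in memory block 1; 21 MB remain.
Put 36 MB in memory block 2; 28 MB remain.
Put 19 MB in memory block 1; 2 MB remain.
Put 17 MB in memory block 2; 11 MB remain.
Put 15 MB in memory block 3; 49 MB remain.
Put 10 MB in memory block 2; 1 MB remain.
Put 10 MB in memory block 3; 39 MB remain.
Put 10 MB in memory block 3; 29 MB remain.
Put 10 MB in memory block 3; 19 MB remain.
Put 8 MB in memory block 3; 11 MB remain.
3 memory blocks × 64 MB = 192 MB; used 178 MB; unused 14 MB.

14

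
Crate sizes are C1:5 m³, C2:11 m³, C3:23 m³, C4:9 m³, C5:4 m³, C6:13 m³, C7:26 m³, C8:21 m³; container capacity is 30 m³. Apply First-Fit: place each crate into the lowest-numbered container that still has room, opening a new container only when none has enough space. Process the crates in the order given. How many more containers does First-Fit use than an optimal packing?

1

First-Fit: [5,11,9,4] [23] [13] [26] [21] → 5 containers.
Total size 112 m³; any packing needs at least ⌈112/30⌉ = 4 containers.
An optimal packing achieves that bound: [26,4] [23,5] [21,9] [13,11] → 4 containers.
Excess: 5 − 4 = 1.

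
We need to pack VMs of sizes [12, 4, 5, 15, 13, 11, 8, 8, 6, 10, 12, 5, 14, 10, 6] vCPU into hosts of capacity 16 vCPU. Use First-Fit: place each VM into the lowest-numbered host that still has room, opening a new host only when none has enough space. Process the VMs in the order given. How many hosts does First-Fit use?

10

Put 12 vCPU in host 1; 4 vCPU remain.
Put 4 vCPU in host 1; 0 vCPU remain.
Put 5 vCPU in host 2; 11 vCPU remain.
Put 15 vCPU in host 3; 1 vCPU remain.
Put 13 vCPU in host 4; 3 vCPU remain.
Put 11 vCPU in host 2; 0 vCPU remain.
Put 8 vCPU in host 5; 8 vCPU remain.
Put 8 vCPU in host 5; 0 vCPU remain.
Put 6 vCPU in host 6; 10 vCPU remain.
Put 10 vCPU in host 6; 0 vCPU remain.
Put 12 vCPU in host 7; 4 vCPU remain.
Put 5 vCPU in host 8; 11 vCPU remain.
Put 14 vCPU in host 9; 2 vCPU remain.
Put 10 vCPU in host 8; 1 vCPU remain.
Put 6 vCPU in host 10; 10 vCPU remain.
Final hosts: [12,4] [5,11] [15] [13] [8,8] [6,10] [12] [5,10] [14] [6].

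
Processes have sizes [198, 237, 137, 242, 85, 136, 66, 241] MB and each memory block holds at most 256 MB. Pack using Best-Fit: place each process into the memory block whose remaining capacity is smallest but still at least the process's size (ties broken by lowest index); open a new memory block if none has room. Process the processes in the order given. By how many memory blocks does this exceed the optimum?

Best-Fit: [198] [237] [137,85] [242] [136,66] [241] → 6 memory blocks.
Total size 1342 MB; any packing needs at least ⌈1342/256⌉ = 6 memory blocks.
So 6 is already optimal.

0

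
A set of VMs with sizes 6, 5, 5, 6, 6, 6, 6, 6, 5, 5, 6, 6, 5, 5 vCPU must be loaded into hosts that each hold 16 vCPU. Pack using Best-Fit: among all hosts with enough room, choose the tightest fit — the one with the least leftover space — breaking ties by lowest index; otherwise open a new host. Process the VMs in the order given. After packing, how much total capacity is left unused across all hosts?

Put 6 vCPU in host 1; 10 vCPU remain.
Put 5 vCPU in host 1; 5 vCPU remain.
Put 5 vCPU in host 1; 0 vCPU remain.
Put 6 vCPU in host 2; 10 vCPU remain.
Put 6 vCPU in host 2; 4 vCPU remain.
Put 6 vCPU in host 3; 10 vCPU remain.
Put 6 vCPU in host 3; 4 vCPU remain.
Put 6 vCPU in host 4; 10 vCPU remain.
Put 5 vCPU in host 4; 5 vCPU remain.
Put 5 vCPU in host 4; 0 vCPU remain.
Put 6 vCPU in host 5; 10 vCPU remain.
Put 6 vCPU in host 5; 4 vCPU remain.
Put 5 vCPU in host 6; 11 vCPU remain.
Put 5 vCPU in host 6; 6 vCPU remain.
6 hosts × 16 vCPU = 96 vCPU; used 78 vCPU; unused 18 vCPU.

18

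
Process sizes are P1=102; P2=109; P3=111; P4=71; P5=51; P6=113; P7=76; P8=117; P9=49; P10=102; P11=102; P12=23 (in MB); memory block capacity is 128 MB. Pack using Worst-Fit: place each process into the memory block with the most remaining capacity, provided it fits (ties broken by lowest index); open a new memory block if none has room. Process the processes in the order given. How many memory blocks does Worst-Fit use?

memory block 1: place P1 (102 MB), 26 MB left
memory block 2: place P2 (109 MB), 19 MB left
memory block 3: place P3 (111 MB), 17 MB left
memory block 4: place P4 (71 MB), 57 MB left
memory block 4: place P5 (51 MB), 6 MB left
memory block 5: place P6 (113 MB), 15 MB left
memory block 6: place P7 (76 MB), 52 MB left
memory block 7: place P8 (117 MB), 11 MB left
memory block 6: place P9 (49 MB), 3 MB left
memory block 8: place P10 (102 MB), 26 MB left
memory block 9: place P11 (102 MB), 26 MB left
memory block 1: place P12 (23 MB), 3 MB left
Final memory blocks: [102,23] [109] [111] [71,51] [113] [76,49] [117] [102] [102].

9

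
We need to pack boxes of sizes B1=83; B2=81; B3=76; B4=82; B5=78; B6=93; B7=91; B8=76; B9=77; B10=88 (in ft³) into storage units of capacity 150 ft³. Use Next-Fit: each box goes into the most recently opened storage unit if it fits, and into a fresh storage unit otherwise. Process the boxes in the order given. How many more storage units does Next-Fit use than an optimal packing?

0

Next-Fit: [83] [81] [76] [82] [78] [93] [91] [76] [77] [88] → 10 storage units.
10 boxes exceed 75 ft³ (half the capacity), and no two of those can share a storage unit, so at least 10 storage units are needed.
So 10 is already optimal.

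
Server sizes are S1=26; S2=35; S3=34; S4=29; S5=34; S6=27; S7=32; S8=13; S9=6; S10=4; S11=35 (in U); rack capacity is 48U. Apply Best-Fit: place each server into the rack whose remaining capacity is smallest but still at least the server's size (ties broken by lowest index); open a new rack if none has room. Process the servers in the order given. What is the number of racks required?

8 racks

rack 1: place S1 (26U), 22U left
rack 2: place S2 (35U), 13U left
rack 3: place S3 (34U), 14U left
rack 4: place S4 (29U), 19U left
rack 5: place S5 (34U), 14U left
rack 6: place S6 (27U), 21U left
rack 7: place S7 (32U), 16U left
rack 2: place S8 (13U), 0U left
rack 3: place S9 (6U), 8U left
rack 3: place S10 (4U), 4U left
rack 8: place S11 (35U), 13U left
Final racks: [26] [35,13] [34,6,4] [29] [34] [27] [32] [35].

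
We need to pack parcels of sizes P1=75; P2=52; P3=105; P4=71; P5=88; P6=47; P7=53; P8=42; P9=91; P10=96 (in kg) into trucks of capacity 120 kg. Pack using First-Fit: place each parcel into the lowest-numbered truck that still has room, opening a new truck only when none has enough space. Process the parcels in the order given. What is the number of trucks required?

8 trucks

Put P1 (75 kg) in truck 1; 45 kg remain.
Put P2 (52 kg) in truck 2; 68 kg remain.
Put P3 (105 kg) in truck 3; 15 kg remain.
Put P4 (71 kg) in truck 4; 49 kg remain.
Put P5 (88 kg) in truck 5; 32 kg remain.
Put P6 (47 kg) in truck 2; 21 kg remain.
Put P7 (53 kg) in truck 6; 67 kg remain.
Put P8 (42 kg) in truck 1; 3 kg remain.
Put P9 (91 kg) in truck 7; 29 kg remain.
Put P10 (96 kg) in truck 8; 24 kg remain.
Final trucks: [75,42] [52,47] [105] [71] [88] [53] [91] [96].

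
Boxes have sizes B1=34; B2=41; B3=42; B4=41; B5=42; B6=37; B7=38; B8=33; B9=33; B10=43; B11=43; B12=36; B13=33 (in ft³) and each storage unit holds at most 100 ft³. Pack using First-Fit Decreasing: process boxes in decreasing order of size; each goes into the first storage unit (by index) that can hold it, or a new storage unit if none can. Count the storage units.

6

Sorted descending: 43, 43, 42, 42, 41, 41, 38, 37, 36, 34, 33, 33, 33.
storage unit 1: place 43 ft³, 57 ft³ left
storage unit 1: place 43 ft³, 14 ft³ left
storage unit 2: place 42 ft³, 58 ft³ left
storage unit 2: place 42 ft³, 16 ft³ left
storage unit 3: place 41 ft³, 59 ft³ left
storage unit 3: place 41 ft³, 18 ft³ left
storage unit 4: place 38 ft³, 62 ft³ left
storage unit 4: place 37 ft³, 25 ft³ left
storage unit 5: place 36 ft³, 64 ft³ left
storage unit 5: place 34 ft³, 30 ft³ left
storage unit 6: place 33 ft³, 67 ft³ left
storage unit 6: place 33 ft³, 34 ft³ left
storage unit 6: place 33 ft³, 1 ft³ left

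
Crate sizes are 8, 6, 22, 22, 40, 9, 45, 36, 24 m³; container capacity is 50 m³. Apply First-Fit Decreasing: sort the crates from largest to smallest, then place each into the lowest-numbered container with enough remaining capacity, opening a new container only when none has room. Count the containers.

Sorted descending: 45, 40, 36, 24, 22, 22, 9, 8, 6.
container 1: place 45 m³, 5 m³ left
container 2: place 40 m³, 10 m³ left
container 3: place 36 m³, 14 m³ left
container 4: place 24 m³, 26 m³ left
container 4: place 22 m³, 4 m³ left
container 5: place 22 m³, 28 m³ left
container 2: place 9 m³, 1 m³ left
container 3: place 8 m³, 6 m³ left
container 3: place 6 m³, 0 m³ left

5 containers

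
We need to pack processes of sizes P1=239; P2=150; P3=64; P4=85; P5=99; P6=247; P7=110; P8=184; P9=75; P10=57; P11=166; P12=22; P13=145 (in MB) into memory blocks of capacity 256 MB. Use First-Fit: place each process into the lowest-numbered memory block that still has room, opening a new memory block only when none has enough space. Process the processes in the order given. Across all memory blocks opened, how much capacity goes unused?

memory block 1: place P1 (239 MB), 17 MB left
memory block 2: place P2 (150 MB), 106 MB left
memory block 2: place P3 (64 MB), 42 MB left
memory block 3: place P4 (85 MB), 171 MB left
memory block 3: place P5 (99 MB), 72 MB left
memory block 4: place P6 (247 MB), 9 MB left
memory block 5: place P7 (110 MB), 146 MB left
memory block 6: place P8 (184 MB), 72 MB left
memory block 5: place P9 (75 MB), 71 MB left
memory block 3: place P10 (57 MB), 15 MB left
memory block 7: place P11 (166 MB), 90 MB left
memory block 2: place P12 (22 MB), 20 MB left
memory block 8: place P13 (145 MB), 111 MB left
8 memory blocks × 256 MB = 2048 MB; used 1643 MB; unused 405 MB.

405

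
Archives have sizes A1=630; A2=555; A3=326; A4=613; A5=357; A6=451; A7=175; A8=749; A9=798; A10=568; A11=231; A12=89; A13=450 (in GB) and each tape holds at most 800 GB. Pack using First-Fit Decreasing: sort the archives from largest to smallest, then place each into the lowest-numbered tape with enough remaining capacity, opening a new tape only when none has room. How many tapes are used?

9

Sorted descending: 798, 749, 630, 613, 568, 555, 451, 450, 357, 326, 231, 175, 89.
tape 1: place 798 GB, 2 GB left
tape 2: place 749 GB, 51 GB left
tape 3: place 630 GB, 170 GB left
tape 4: place 613 GB, 187 GB left
tape 5: place 568 GB, 232 GB left
tape 6: place 555 GB, 245 GB left
tape 7: place 451 GB, 349 GB left
tape 8: place 450 GB, 350 GB left
tape 9: place 357 GB, 443 GB left
tape 7: place 326 GB, 23 GB left
tape 5: place 231 GB, 1 GB left
tape 4: place 175 GB, 12 GB left
tape 3: place 89 GB, 81 GB left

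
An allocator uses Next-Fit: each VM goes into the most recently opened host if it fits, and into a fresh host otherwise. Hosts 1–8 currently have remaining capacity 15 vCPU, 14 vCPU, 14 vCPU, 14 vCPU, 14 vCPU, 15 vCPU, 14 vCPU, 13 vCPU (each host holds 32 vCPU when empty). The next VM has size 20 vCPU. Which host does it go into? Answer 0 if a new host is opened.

Next-Fit only looks at host 8, which has 13 vCPU free.
20 vCPU does not fit, so a new host is opened.

0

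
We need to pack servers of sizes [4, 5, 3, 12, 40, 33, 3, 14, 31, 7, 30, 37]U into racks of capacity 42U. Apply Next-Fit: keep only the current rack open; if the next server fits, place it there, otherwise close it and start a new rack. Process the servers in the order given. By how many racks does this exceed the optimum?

Next-Fit: [4,5,3,12] [40] [33,3] [14] [31,7] [30] [37] → 7 racks.
Total size 219U; any packing needs at least ⌈219/42⌉ = 6 racks.
An optimal packing achieves that bound: [40] [37,5] [33,7] [31,4,3,3] [30,12] [14] → 6 racks.
Excess: 7 − 6 = 1.

1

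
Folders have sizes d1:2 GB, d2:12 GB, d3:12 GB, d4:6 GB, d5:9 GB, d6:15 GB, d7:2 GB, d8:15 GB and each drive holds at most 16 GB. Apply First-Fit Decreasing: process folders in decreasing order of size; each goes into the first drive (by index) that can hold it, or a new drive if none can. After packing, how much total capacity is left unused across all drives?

7

Sorted descending: 15, 15, 12, 12, 9, 6, 2, 2.
Put 15 GB in drive 1; 1 GB remain.
Put 15 GB in drive 2; 1 GB remain.
Put 12 GB in drive 3; 4 GB remain.
Put 12 GB in drive 4; 4 GB remain.
Put 9 GB in drive 5; 7 GB remain.
Put 6 GB in drive 5; 1 GB remain.
Put 2 GB in drive 3; 2 GB remain.
Put 2 GB in drive 3; 0 GB remain.
5 drives × 16 GB = 80 GB; used 73 GB; unused 7 GB.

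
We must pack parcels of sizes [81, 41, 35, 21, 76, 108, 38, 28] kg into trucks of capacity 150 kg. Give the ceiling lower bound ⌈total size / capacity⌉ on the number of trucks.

3

Total size = 81 + 41 + 35 + 21 + 76 + 108 + 38 + 28 = 428 kg.
⌈428 / 150⌉ = 3.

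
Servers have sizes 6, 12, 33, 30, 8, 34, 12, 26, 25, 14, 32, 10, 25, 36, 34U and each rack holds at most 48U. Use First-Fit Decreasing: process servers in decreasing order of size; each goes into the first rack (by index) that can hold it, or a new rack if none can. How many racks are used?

Sorted descending: 36, 34, 34, 33, 32, 30, 26, 25, 25, 14, 12, 12, 10, 8, 6.
36U → rack 1 (remaining 12U)
34U → rack 2 (remaining 14U)
34U → rack 3 (remaining 14U)
33U → rack 4 (remaining 15U)
32U → rack 5 (remaining 16U)
30U → rack 6 (remaining 18U)
26U → rack 7 (remaining 22U)
25U → rack 8 (remaining 23U)
25U → rack 9 (remaining 23U)
14U → rack 2 (remaining 0U)
12U → rack 1 (remaining 0U)
12U → rack 3 (remaining 2U)
10U → rack 4 (remaining 5U)
8U → rack 5 (remaining 8U)
6U → rack 5 (remaining 2U)
Final racks: [36,12] [34,14] [34,12] [33,10] [32,8,6] [30] [26] [25] [25].

9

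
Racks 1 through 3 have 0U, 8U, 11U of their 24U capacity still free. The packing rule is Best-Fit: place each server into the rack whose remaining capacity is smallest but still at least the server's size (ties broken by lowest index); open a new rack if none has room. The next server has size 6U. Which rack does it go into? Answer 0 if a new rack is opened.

2

Racks with room: rack 2 (8U), rack 3 (11U).
Tightest fit is rack 2 with 8U free.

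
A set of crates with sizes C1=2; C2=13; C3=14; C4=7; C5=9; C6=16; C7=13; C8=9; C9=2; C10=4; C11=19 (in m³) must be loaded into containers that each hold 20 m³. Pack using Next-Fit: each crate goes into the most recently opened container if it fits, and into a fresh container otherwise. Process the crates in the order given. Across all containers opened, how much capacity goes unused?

container 1: place C1 (2 m³), 18 m³ left
container 1: place C2 (13 m³), 5 m³ left
container 2: place C3 (14 m³), 6 m³ left
container 3: place C4 (7 m³), 13 m³ left
container 3: place C5 (9 m³), 4 m³ left
container 4: place C6 (16 m³), 4 m³ left
container 5: place C7 (13 m³), 7 m³ left
container 6: place C8 (9 m³), 11 m³ left
container 6: place C9 (2 m³), 9 m³ left
container 6: place C10 (4 m³), 5 m³ left
container 7: place C11 (19 m³), 1 m³ left
7 containers × 20 m³ = 140 m³; used 108 m³; unused 32 m³.

32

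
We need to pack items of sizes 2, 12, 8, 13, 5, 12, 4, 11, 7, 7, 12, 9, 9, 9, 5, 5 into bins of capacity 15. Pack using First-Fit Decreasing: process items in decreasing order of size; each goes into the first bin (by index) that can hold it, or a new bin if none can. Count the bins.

10

Sorted descending: 13, 12, 12, 12, 11, 9, 9, 9, 8, 7, 7, 5, 5, 5, 4, 2.
bin 1: place 13, 2 left
bin 2: place 12, 3 left
bin 3: place 12, 3 left
bin 4: place 12, 3 left
bin 5: place 11, 4 left
bin 6: place 9, 6 left
bin 7: place 9, 6 left
bin 8: place 9, 6 left
bin 9: place 8, 7 left
bin 9: place 7, 0 left
bin 10: place 7, 8 left
bin 6: place 5, 1 left
bin 7: place 5, 1 left
bin 8: place 5, 1 left
bin 5: place 4, 0 left
bin 1: place 2, 0 left
Final bins: [13,2] [12] [12] [12] [11,4] [9,5] [9,5] [9,5] [8,7] [7].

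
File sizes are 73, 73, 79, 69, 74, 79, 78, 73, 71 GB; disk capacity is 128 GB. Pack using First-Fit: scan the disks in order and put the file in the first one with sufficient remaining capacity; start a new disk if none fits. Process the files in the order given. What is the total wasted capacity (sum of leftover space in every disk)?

73 GB → disk 1 (remaining 55 GB)
73 GB → disk 2 (remaining 55 GB)
79 GB → disk 3 (remaining 49 GB)
69 GB → disk 4 (remaining 59 GB)
74 GB → disk 5 (remaining 54 GB)
79 GB → disk 6 (remaining 49 GB)
78 GB → disk 7 (remaining 50 GB)
73 GB → disk 8 (remaining 55 GB)
71 GB → disk 9 (remaining 57 GB)
9 disks × 128 GB = 1152 GB; used 669 GB; unused 483 GB.

483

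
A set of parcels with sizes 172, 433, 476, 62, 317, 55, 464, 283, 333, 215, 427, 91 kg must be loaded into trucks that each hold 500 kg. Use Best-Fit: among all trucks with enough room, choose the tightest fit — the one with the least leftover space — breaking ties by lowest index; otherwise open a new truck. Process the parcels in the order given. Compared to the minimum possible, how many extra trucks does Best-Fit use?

1

Best-Fit: [172,317] [433,62] [476] [55,283,91] [464] [333] [215] [427] → 8 trucks.
Total size 3328 kg; any packing needs at least ⌈3328/500⌉ = 7 trucks.
An optimal packing achieves that bound: [476] [464] [433,62] [427,55] [333,91] [317,172] [283,215] → 7 trucks.
Excess: 8 − 7 = 1.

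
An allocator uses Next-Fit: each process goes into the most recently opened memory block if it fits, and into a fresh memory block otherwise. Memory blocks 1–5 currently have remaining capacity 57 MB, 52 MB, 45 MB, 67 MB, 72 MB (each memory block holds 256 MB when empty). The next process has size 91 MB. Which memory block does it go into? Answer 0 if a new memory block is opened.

Next-Fit only looks at memory block 5, which has 72 MB free.
91 MB does not fit, so a new memory block is opened.

0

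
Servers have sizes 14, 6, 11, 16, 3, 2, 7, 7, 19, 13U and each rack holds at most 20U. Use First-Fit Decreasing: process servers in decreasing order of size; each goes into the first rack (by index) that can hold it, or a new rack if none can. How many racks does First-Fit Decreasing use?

5 racks

Sorted descending: 19, 16, 14, 13, 11, 7, 7, 6, 3, 2.
rack 1: place 19U, 1U left
rack 2: place 16U, 4U left
rack 3: place 14U, 6U left
rack 4: place 13U, 7U left
rack 5: place 11U, 9U left
rack 4: place 7U, 0U left
rack 5: place 7U, 2U left
rack 3: place 6U, 0U left
rack 2: place 3U, 1U left
rack 5: place 2U, 0U left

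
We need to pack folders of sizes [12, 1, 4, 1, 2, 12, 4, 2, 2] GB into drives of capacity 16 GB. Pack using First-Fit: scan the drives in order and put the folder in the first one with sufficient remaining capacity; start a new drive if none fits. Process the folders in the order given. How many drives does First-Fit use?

drive 1: place 12 GB, 4 GB left
drive 1: place 1 GB, 3 GB left
drive 2: place 4 GB, 12 GB left
drive 1: place 1 GB, 2 GB left
drive 1: place 2 GB, 0 GB left
drive 2: place 12 GB, 0 GB left
drive 3: place 4 GB, 12 GB left
drive 3: place 2 GB, 10 GB left
drive 3: place 2 GB, 8 GB left
Final drives: [12,1,1,2] [4,12] [4,2,2].

3 drives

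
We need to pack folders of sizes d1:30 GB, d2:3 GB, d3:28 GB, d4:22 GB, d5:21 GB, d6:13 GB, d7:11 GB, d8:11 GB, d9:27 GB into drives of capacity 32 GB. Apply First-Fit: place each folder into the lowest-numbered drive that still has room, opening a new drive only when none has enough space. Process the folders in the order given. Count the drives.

6 drives

d1 (30 GB) → drive 1 (remaining 2 GB)
d2 (3 GB) → drive 2 (remaining 29 GB)
d3 (28 GB) → drive 2 (remaining 1 GB)
d4 (22 GB) → drive 3 (remaining 10 GB)
d5 (21 GB) → drive 4 (remaining 11 GB)
d6 (13 GB) → drive 5 (remaining 19 GB)
d7 (11 GB) → drive 4 (remaining 0 GB)
d8 (11 GB) → drive 5 (remaining 8 GB)
d9 (27 GB) → drive 6 (remaining 5 GB)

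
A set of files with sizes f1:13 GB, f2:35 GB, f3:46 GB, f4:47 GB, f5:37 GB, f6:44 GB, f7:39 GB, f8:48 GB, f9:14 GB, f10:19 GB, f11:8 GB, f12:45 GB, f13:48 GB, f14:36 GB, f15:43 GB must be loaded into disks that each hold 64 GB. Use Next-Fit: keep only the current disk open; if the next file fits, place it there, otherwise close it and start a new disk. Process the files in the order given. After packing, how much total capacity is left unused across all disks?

246

f1 (13 GB) → disk 1 (remaining 51 GB)
f2 (35 GB) → disk 1 (remaining 16 GB)
f3 (46 GB) → disk 2 (remaining 18 GB)
f4 (47 GB) → disk 3 (remaining 17 GB)
f5 (37 GB) → disk 4 (remaining 27 GB)
f6 (44 GB) → disk 5 (remaining 20 GB)
f7 (39 GB) → disk 6 (remaining 25 GB)
f8 (48 GB) → disk 7 (remaining 16 GB)
f9 (14 GB) → disk 7 (remaining 2 GB)
f10 (19 GB) → disk 8 (remaining 45 GB)
f11 (8 GB) → disk 8 (remaining 37 GB)
f12 (45 GB) → disk 9 (remaining 19 GB)
f13 (48 GB) → disk 10 (remaining 16 GB)
f14 (36 GB) → disk 11 (remaining 28 GB)
f15 (43 GB) → disk 12 (remaining 21 GB)
12 disks × 64 GB = 768 GB; used 522 GB; unused 246 GB.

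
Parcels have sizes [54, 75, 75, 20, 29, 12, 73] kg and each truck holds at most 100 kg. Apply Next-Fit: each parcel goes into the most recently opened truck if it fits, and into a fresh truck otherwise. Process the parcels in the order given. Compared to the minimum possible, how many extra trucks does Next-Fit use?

Next-Fit: [54] [75] [75,20] [29,12] [73] → 5 trucks.
Total size 338 kg; any packing needs at least ⌈338/100⌉ = 4 trucks.
An optimal packing achieves that bound: [75,20] [75,12] [73] [54,29] → 4 trucks.
Excess: 5 − 4 = 1.

1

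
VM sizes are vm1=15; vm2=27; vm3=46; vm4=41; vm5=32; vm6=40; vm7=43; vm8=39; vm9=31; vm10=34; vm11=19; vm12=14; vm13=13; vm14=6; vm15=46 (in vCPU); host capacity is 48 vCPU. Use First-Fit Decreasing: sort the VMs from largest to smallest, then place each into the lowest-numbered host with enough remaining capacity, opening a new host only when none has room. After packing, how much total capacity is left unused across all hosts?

34

Sorted descending: 46, 46, 43, 41, 40, 39, 34, 32, 31, 27, 19, 15, 14, 13, 6.
Put 46 vCPU in host 1; 2 vCPU remain.
Put 46 vCPU in host 2; 2 vCPU remain.
Put 43 vCPU in host 3; 5 vCPU remain.
Put 41 vCPU in host 4; 7 vCPU remain.
Put 40 vCPU in host 5; 8 vCPU remain.
Put 39 vCPU in host 6; 9 vCPU remain.
Put 34 vCPU in host 7; 14 vCPU remain.
Put 32 vCPU in host 8; 16 vCPU remain.
Put 31 vCPU in host 9; 17 vCPU remain.
Put 27 vCPU in host 10; 21 vCPU remain.
Put 19 vCPU in host 10; 2 vCPU remain.
Put 15 vCPU in host 8; 1 vCPU remain.
Put 14 vCPU in host 7; 0 vCPU remain.
Put 13 vCPU in host 9; 4 vCPU remain.
Put 6 vCPU in host 4; 1 vCPU remain.
10 hosts × 48 vCPU = 480 vCPU; used 446 vCPU; unused 34 vCPU.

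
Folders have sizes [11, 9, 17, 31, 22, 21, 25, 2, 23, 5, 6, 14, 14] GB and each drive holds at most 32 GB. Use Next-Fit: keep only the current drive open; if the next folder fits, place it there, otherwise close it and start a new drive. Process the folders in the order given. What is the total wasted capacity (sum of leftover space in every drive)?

88

11 GB → drive 1 (remaining 21 GB)
9 GB → drive 1 (remaining 12 GB)
17 GB → drive 2 (remaining 15 GB)
31 GB → drive 3 (remaining 1 GB)
22 GB → drive 4 (remaining 10 GB)
21 GB → drive 5 (remaining 11 GB)
25 GB → drive 6 (remaining 7 GB)
2 GB → drive 6 (remaining 5 GB)
23 GB → drive 7 (remaining 9 GB)
5 GB → drive 7 (remaining 4 GB)
6 GB → drive 8 (remaining 26 GB)
14 GB → drive 8 (remaining 12 GB)
14 GB → drive 9 (remaining 18 GB)
9 drives × 32 GB = 288 GB; used 200 GB; unused 88 GB.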